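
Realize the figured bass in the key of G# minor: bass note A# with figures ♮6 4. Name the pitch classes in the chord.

A#, D#, F

A fourth above A# in this key is D#.
A sixth above A# in this key is F#, made natural (F) by the ♮ figure.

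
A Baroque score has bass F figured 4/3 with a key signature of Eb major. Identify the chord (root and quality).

Bb dominant seventh

The figures 4/3 indicate a seventh chord in second inversion.
In second inversion the root lies a fourth above the bass: a fourth above F in Eb major is Bb.
The chord tones are F, Ab, Bb, D, giving Bb dominant seventh.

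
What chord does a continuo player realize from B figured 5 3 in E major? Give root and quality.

The figures 5 3 indicate a triad in root position.
In root position the bass is the root, so the root is B.
The chord tones are B, D#, F#, giving B major.

B major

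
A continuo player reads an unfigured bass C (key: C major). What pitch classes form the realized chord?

An unfigured bass implies 5/3.
A third above C in this key is E.
A fifth above C in this key is G.
Together with the bass C, this spells C major in root position.

C, E, G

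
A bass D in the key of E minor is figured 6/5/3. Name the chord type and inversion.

seventh chord, first inversion

Intervals of 6/5/3 above the bass form a seventh chord; the bass is the third, so this is first inversion.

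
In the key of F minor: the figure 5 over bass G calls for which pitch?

Db

Counting 4 letter steps above G lands on D; in F minor, that letter is Db.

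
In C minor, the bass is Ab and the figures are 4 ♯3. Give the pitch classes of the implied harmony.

Ab, C#, D, F

The written figures 4 ♯3 are shorthand for 6/4/3: the 6 is implied.
A third above Ab in this key is C, raised to C# by the sharp.
A fourth above Ab in this key is D.
A sixth above Ab in this key is F.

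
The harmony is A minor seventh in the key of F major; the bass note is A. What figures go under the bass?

7

A is the root of A minor seventh, so the chord is in root position.
A seventh chord in root position is figured 7/5/3, conventionally abbreviated 7.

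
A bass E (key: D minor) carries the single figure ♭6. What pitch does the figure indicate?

Counting 5 letter steps above E lands on C; in D minor, that letter is C.
The b6 figure lowers it a semitone, giving Cb.

Cb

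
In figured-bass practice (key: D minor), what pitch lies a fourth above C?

F

Counting 3 letter steps above C lands on F; in D minor, that letter is F.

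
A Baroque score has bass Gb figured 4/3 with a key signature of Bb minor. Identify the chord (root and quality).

The figures 4/3 indicate a seventh chord in second inversion.
In second inversion the root lies a fourth above the bass: a fourth above Gb in Bb minor is C.
The chord tones are Gb, Bb, C, Eb, giving C half-diminished seventh.

C half-diminished seventh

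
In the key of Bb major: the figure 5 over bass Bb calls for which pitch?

F

Counting 4 letter steps above Bb lands on F; in Bb major, that letter is F.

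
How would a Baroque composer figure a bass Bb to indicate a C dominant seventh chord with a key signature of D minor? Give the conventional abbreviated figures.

4/2

Bb is the seventh of C dominant seventh, so the chord is in third inversion.
A seventh chord in third inversion is figured 6/4/2, conventionally abbreviated 4/2.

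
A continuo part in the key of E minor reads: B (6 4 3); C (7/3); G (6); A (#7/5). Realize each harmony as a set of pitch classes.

B (6/4/3): B, D, E, G.
C (7/5/3): C, E, G, B.
G (6/3): G, B, E.
A (#7/5/3): A, C, E, G#.

B, D, E, G | C, E, G, B | G, B, E | A, C, E, G#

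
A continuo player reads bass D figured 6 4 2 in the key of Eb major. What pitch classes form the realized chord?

A second above D in this key is Eb.
A fourth above D in this key is G.
A sixth above D in this key is Bb.
Together with the bass D, this spells Eb major seventh in third inversion.

D, Eb, G, Bb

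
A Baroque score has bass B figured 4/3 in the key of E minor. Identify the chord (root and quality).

The figures 4/3 indicate a seventh chord in second inversion.
In second inversion the root lies a fourth above the bass: a fourth above B in E minor is E.
The chord tones are B, D, E, G, giving E minor seventh.

E minor seventh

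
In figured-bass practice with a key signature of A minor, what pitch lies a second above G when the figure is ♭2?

Ab

Counting 1 letter step above G lands on A; in A minor, that letter is A.
The b2 figure lowers it a semitone, giving Ab.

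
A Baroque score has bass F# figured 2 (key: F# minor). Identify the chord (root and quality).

The figures 2 indicate a seventh chord in third inversion.
In third inversion the root lies a second above the bass: a second above F# in F# minor is G#.
The chord tones are F#, G#, B, D, giving G# half-diminished seventh.

G# half-diminished seventh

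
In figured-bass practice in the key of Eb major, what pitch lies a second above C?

D

Counting 1 letter step above C lands on D; in Eb major, that letter is D.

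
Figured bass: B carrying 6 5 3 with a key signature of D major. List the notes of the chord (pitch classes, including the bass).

B, D, F#, G

A third above B in this key is D.
A fifth above B in this key is F#.
A sixth above B in this key is G.
Together with the bass B, this spells G major seventh in first inversion.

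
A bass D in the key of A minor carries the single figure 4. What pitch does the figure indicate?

G

Counting 3 letter steps above D lands on G; in A minor, that letter is G.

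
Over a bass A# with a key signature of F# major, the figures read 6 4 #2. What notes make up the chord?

A second above A# in this key is B, raised to B# by the sharp.
A fourth above A# in this key is D#.
A sixth above A# in this key is F#.
Together with the bass A#, this spells B# half-diminished seventh in third inversion.

A#, B#, D#, F#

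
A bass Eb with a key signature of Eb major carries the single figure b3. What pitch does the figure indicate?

Counting 2 letter steps above Eb lands on G; in Eb major, that letter is G.
The b3 figure lowers it a semitone, giving Gb.

Gb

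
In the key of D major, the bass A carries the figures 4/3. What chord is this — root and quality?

The figures 4/3 indicate a seventh chord in second inversion.
In second inversion the root lies a fourth above the bass: a fourth above A in D major is D.
The chord tones are A, C#, D, F#, giving D major seventh.

D major seventh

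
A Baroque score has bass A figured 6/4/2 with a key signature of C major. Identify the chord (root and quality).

The figures 6/4/2 indicate a seventh chord in third inversion.
In third inversion the root lies a second above the bass: a second above A in C major is B.
The chord tones are A, B, D, F, giving B half-diminished seventh.

B half-diminished seventh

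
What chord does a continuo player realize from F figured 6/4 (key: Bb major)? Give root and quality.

Bb major

The figures 6/4 indicate a triad in second inversion.
In second inversion the root lies a fourth above the bass: a fourth above F in Bb major is Bb.
The chord tones are F, Bb, D, giving Bb major.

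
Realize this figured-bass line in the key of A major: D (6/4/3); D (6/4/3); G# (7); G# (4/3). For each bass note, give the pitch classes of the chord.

D (6/4/3): D, F#, G#, B.
D (6/4/3): D, F#, G#, B.
G# (7/5/3): G#, B, D, F#.
G# (6/4/3): G#, B, C#, E.

D, F#, G#, B | D, F#, G#, B | G#, B, D, F# | G#, B, C#, E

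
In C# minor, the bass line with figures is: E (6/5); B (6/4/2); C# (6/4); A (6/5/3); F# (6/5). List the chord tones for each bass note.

E (6/5/3): E, G#, B, C#.
B (6/4/2): B, C#, E, G#.
C# (6/4): C#, F#, A.
A (6/5/3): A, C#, E, F#.
F# (6/5/3): F#, A, C#, D#.

E, G#, B, C# | B, C#, E, G# | C#, F#, A | A, C#, E, F# | F#, A, C#, D#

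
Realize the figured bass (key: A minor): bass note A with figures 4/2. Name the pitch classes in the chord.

The written figures 4/2 are shorthand for 6/4/2: the 6 is implied.
A second above A in this key is B.
A fourth above A in this key is D.
A sixth above A in this key is F.
Together with the bass A, this spells B half-diminished seventh in third inversion.

A, B, D, F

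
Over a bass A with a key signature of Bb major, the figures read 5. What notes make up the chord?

A, C, Eb

The written figures 5 are shorthand for 5/3: the 3 is implied.
A third above A in this key is C.
A fifth above A in this key is Eb.
Together with the bass A, this spells A diminished in root position.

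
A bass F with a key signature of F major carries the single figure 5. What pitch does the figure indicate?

C

Counting 4 letter steps above F lands on C; in F major, that letter is C.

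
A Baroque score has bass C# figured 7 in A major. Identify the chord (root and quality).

C# minor seventh

The figures 7 indicate a seventh chord in root position.
In root position the bass is the root, so the root is C#.
The chord tones are C#, E, G#, B, giving C# minor seventh.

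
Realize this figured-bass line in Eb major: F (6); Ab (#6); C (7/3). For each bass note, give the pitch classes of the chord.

F (6/3): F, Ab, D.
Ab (#6/3): Ab, C, F#.
C (7/5/3): C, Eb, G, Bb.

F, Ab, D | Ab, C, F# | C, Eb, G, Bb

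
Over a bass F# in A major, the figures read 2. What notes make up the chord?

F#, G#, B, D

The written figures 2 are shorthand for 6/4/2: the 6/4 are implied.
A second above F# in this key is G#.
A fourth above F# in this key is B.
A sixth above F# in this key is D.
Together with the bass F#, this spells G# half-diminished seventh in third inversion.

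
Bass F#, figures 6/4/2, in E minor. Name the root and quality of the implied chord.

G major seventh

The figures 6/4/2 indicate a seventh chord in third inversion.
In third inversion the root lies a second above the bass: a second above F# in E minor is G.
The chord tones are F#, G, B, D, giving G major seventh.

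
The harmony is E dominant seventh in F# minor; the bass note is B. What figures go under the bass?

4/3

B is the fifth of E dominant seventh, so the chord is in second inversion.
A seventh chord in second inversion is figured 6/4/3, conventionally abbreviated 4/3.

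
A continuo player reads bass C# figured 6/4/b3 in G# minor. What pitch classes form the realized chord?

C#, Eb, F#, A#

A third above C# in this key is E, lowered to Eb by the flat.
A fourth above C# in this key is F#.
A sixth above C# in this key is A#.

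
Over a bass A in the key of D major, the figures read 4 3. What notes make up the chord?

The written figures 4 3 are shorthand for 6/4/3: the 6 is implied.
A third above A in this key is C#.
A fourth above A in this key is D.
A sixth above A in this key is F#.
Together with the bass A, this spells D major seventh in second inversion.

A, C#, D, F#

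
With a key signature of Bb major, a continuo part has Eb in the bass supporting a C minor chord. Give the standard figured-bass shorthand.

Eb is the third of C minor, so the chord is in first inversion.
A triad in first inversion is figured 6/3, conventionally abbreviated 6.

6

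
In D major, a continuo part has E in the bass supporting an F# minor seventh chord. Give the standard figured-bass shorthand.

4/2

E is the seventh of F# minor seventh, so the chord is in third inversion.
A seventh chord in third inversion is figured 6/4/2, conventionally abbreviated 4/2.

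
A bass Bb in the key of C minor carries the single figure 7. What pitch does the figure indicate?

Counting 6 letter steps above Bb lands on A; in C minor, that letter is Ab.

Ab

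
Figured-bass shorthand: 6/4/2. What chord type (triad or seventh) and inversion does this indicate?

seventh chord, third inversion

Intervals of 6/4/2 above the bass form a seventh chord; the bass is the seventh, so this is third inversion.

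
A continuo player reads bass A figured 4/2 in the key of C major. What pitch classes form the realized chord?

A, B, D, F

The written figures 4/2 are shorthand for 6/4/2: the 6 is implied.
A second above A in this key is B.
A fourth above A in this key is D.
A sixth above A in this key is F.
Together with the bass A, this spells B half-diminished seventh in third inversion.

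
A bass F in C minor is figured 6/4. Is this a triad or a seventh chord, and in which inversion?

triad, second inversion

Intervals of 6/4 above the bass form a triad; the bass is the fifth, so this is second inversion.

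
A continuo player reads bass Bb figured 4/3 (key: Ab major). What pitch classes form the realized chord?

Bb, Db, Eb, G

The written figures 4/3 are shorthand for 6/4/3: the 6 is implied.
A third above Bb in this key is Db.
A fourth above Bb in this key is Eb.
A sixth above Bb in this key is G.
Together with the bass Bb, this spells Eb dominant seventh in second inversion.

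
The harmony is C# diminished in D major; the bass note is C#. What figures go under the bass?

no figures

C# is the root of C# diminished, so the chord is in root position.
A triad in root position is figured 5/3, conventionally abbreviated (no figures — root-position triad).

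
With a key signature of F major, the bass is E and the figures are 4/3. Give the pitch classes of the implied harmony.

E, G, A, C

The written figures 4/3 are shorthand for 6/4/3: the 6 is implied.
A third above E in this key is G.
A fourth above E in this key is A.
A sixth above E in this key is C.
Together with the bass E, this spells A minor seventh in second inversion.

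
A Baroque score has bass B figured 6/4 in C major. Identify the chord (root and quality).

The figures 6/4 indicate a triad in second inversion.
In second inversion the root lies a fourth above the bass: a fourth above B in C major is E.
The chord tones are B, E, G, giving E minor.

E minor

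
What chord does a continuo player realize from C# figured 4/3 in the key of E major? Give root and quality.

The figures 4/3 indicate a seventh chord in second inversion.
In second inversion the root lies a fourth above the bass: a fourth above C# in E major is F#.
The chord tones are C#, E, F#, A, giving F# minor seventh.

F# minor seventh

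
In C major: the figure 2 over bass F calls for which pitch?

Counting 1 letter step above F lands on G; in C major, that letter is G.

G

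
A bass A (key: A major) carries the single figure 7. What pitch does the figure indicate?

Counting 6 letter steps above A lands on G; in A major, that letter is G#.

G#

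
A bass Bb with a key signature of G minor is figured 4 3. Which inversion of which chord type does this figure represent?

seventh chord, second inversion

4 3 is shorthand for 6/4/3.
Intervals of 6/4/3 above the bass form a seventh chord; the bass is the fifth, so this is second inversion.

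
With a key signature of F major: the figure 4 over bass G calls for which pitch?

C

Counting 3 letter steps above G lands on C; in F major, that letter is C.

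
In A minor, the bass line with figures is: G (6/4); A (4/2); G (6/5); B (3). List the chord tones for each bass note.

G (6/4): G, C, E.
A (6/4/2): A, B, D, F.
G (6/5/3): G, B, D, E.
B (5/3): B, D, F.

G, C, E | A, B, D, F | G, B, D, E | B, D, F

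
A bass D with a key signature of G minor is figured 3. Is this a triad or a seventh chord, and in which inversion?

triad, root position

3 is shorthand for 5/3.
Intervals of 5/3 above the bass form a triad; the bass is the root, so this is root position.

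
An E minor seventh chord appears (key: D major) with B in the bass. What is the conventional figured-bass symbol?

4/3

B is the fifth of E minor seventh, so the chord is in second inversion.
A seventh chord in second inversion is figured 6/4/3, conventionally abbreviated 4/3.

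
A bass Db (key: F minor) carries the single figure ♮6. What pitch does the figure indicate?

Counting 5 letter steps above Db lands on B; in F minor, that letter is Bb.
The ♮6 figure makes it natural, giving B.

B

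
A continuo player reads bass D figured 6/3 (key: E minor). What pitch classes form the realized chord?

A third above D in this key is F#.
A sixth above D in this key is B.
Together with the bass D, this spells B minor in first inversion.

D, F#, B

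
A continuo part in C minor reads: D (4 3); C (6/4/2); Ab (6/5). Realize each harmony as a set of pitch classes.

D, F, G, Bb | C, D, F, Ab | Ab, C, Eb, F

D (6/4/3): D, F, G, Bb.
C (6/4/2): C, D, F, Ab.
Ab (6/5/3): Ab, C, Eb, F.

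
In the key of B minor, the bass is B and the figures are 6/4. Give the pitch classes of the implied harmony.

B, E, G

A fourth above B in this key is E.
A sixth above B in this key is G.
Together with the bass B, this spells E minor in second inversion.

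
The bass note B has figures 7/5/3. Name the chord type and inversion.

Intervals of 7/5/3 above the bass form a seventh chord; the bass is the root, so this is root position.

seventh chord, root position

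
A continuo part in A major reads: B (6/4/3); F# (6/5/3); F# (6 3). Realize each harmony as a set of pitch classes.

B (6/4/3): B, D, E, G#.
F# (6/5/3): F#, A, C#, D.
F# (6/3): F#, A, D.

B, D, E, G# | F#, A, C#, D | F#, A, D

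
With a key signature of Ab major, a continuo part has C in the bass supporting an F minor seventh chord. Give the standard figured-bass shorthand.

4/3

C is the fifth of F minor seventh, so the chord is in second inversion.
A seventh chord in second inversion is figured 6/4/3, conventionally abbreviated 4/3.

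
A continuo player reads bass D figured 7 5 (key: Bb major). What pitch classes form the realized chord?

D, F, A, C

The written figures 7 5 are shorthand for 7/5/3: the 3 is implied.
A third above D in this key is F.
A fifth above D in this key is A.
A seventh above D in this key is C.
Together with the bass D, this spells D minor seventh in root position.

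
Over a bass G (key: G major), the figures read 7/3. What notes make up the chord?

G, B, D, F#

The written figures 7/3 are shorthand for 7/5/3: the 5 is implied.
A third above G in this key is B.
A fifth above G in this key is D.
A seventh above G in this key is F#.
Together with the bass G, this spells G major seventh in root position.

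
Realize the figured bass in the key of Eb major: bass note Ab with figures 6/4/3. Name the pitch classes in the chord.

Ab, C, D, F

A third above Ab in this key is C.
A fourth above Ab in this key is D.
A sixth above Ab in this key is F.
Together with the bass Ab, this spells D half-diminished seventh in second inversion.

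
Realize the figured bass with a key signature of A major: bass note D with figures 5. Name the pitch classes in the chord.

The written figures 5 are shorthand for 5/3: the 3 is implied.
A third above D in this key is F#.
A fifth above D in this key is A.
Together with the bass D, this spells D major in root position.

D, F#, A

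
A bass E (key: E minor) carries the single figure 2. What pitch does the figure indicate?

Counting 1 letter step above E lands on F; in E minor, that letter is F#.

F#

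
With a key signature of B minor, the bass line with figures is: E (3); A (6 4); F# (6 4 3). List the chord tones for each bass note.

E, G, B | A, D, F# | F#, A, B, D

E (5/3): E, G, B.
A (6/4): A, D, F#.
F# (6/4/3): F#, A, B, D.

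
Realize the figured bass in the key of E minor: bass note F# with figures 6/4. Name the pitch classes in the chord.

F#, B, D

A fourth above F# in this key is B.
A sixth above F# in this key is D.
Together with the bass F#, this spells B minor in second inversion.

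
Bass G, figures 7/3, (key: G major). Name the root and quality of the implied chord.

The figures 7/3 indicate a seventh chord in root position.
In root position the bass is the root, so the root is G.
The chord tones are G, B, D, F#, giving G major seventh.

G major seventh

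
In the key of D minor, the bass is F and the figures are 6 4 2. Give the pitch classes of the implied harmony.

F, G, Bb, D

A second above F in this key is G.
A fourth above F in this key is Bb.
A sixth above F in this key is D.
Together with the bass F, this spells G minor seventh in third inversion.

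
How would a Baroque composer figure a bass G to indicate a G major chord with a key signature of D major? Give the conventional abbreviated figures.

no figures

G is the root of G major, so the chord is in root position.
A triad in root position is figured 5/3, conventionally abbreviated (no figures — root-position triad).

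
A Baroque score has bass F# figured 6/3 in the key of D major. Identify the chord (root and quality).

D major

The figures 6/3 indicate a triad in first inversion.
In first inversion the root lies a sixth above the bass: a sixth above F# in D major is D.
The chord tones are F#, A, D, giving D major.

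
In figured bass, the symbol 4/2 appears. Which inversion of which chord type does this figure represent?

4/2 is shorthand for 6/4/2.
Intervals of 6/4/2 above the bass form a seventh chord; the bass is the seventh, so this is third inversion.

seventh chord, third inversion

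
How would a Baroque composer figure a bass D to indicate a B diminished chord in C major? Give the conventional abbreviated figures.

6

D is the third of B diminished, so the chord is in first inversion.
A triad in first inversion is figured 6/3, conventionally abbreviated 6.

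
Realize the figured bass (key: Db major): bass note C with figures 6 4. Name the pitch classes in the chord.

A fourth above C in this key is F.
A sixth above C in this key is Ab.
Together with the bass C, this spells F minor in second inversion.

C, F, Ab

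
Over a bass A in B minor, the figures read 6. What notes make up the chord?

The written figures 6 are shorthand for 6/3: the 3 is implied.
A third above A in this key is C#.
A sixth above A in this key is F#.
Together with the bass A, this spells F# minor in first inversion.

A, C#, F#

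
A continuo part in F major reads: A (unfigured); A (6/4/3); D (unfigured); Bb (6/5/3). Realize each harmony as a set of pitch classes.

A, C, E | A, C, D, F | D, F, A | Bb, D, F, G

A (5/3): A, C, E.
A (6/4/3): A, C, D, F.
D (5/3): D, F, A.
Bb (6/5/3): Bb, D, F, G.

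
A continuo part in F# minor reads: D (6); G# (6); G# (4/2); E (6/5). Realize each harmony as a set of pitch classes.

D, F#, B | G#, B, E | G#, A, C#, E | E, G#, B, C#

D (6/3): D, F#, B.
G# (6/3): G#, B, E.
G# (6/4/2): G#, A, C#, E.
E (6/5/3): E, G#, B, C#.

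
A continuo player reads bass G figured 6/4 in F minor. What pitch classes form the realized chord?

G, C, Eb

A fourth above G in this key is C.
A sixth above G in this key is Eb.
Together with the bass G, this spells C minor in second inversion.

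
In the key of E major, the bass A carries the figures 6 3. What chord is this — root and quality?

F# minor

The figures 6 3 indicate a triad in first inversion.
In first inversion the root lies a sixth above the bass: a sixth above A in E major is F#.
The chord tones are A, C#, F#, giving F# minor.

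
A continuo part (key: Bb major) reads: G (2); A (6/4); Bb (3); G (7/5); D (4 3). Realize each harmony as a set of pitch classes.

G, A, C, Eb | A, D, F | Bb, D, F | G, Bb, D, F | D, F, G, Bb

G (6/4/2): G, A, C, Eb.
A (6/4): A, D, F.
Bb (5/3): Bb, D, F.
G (7/5/3): G, Bb, D, F.
D (6/4/3): D, F, G, Bb.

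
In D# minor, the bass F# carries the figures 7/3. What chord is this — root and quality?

The figures 7/3 indicate a seventh chord in root position.
In root position the bass is the root, so the root is F#.
The chord tones are F#, A#, C#, E#, giving F# major seventh.

F# major seventh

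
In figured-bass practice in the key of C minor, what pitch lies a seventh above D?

C

Counting 6 letter steps above D lands on C; in C minor, that letter is C.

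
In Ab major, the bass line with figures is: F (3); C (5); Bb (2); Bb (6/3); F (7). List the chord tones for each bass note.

F (5/3): F, Ab, C.
C (5/3): C, Eb, G.
Bb (6/4/2): Bb, C, Eb, G.
Bb (6/3): Bb, Db, G.
F (7/5/3): F, Ab, C, Eb.

F, Ab, C | C, Eb, G | Bb, C, Eb, G | Bb, Db, G | F, Ab, C, Eb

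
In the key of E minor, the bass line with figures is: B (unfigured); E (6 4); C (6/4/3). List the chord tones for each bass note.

B (5/3): B, D, F#.
E (6/4): E, A, C.
C (6/4/3): C, E, F#, A.

B, D, F# | E, A, C | C, E, F#, A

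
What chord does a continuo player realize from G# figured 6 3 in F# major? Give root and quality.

E# diminished

The figures 6 3 indicate a triad in first inversion.
In first inversion the root lies a sixth above the bass: a sixth above G# in F# major is E#.
The chord tones are G#, B, E#, giving E# diminished.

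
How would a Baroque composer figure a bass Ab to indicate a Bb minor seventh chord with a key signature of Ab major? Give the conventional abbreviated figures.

4/2

Ab is the seventh of Bb minor seventh, so the chord is in third inversion.
A seventh chord in third inversion is figured 6/4/2, conventionally abbreviated 4/2.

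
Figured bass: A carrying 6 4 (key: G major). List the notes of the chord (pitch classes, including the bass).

A, D, F#

A fourth above A in this key is D.
A sixth above A in this key is F#.
Together with the bass A, this spells D major in second inversion.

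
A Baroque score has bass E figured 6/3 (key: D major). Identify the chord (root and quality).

The figures 6/3 indicate a triad in first inversion.
In first inversion the root lies a sixth above the bass: a sixth above E in D major is C#.
The chord tones are E, G, C#, giving C# diminished.

C# diminished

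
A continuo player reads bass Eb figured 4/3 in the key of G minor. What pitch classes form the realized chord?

The written figures 4/3 are shorthand for 6/4/3: the 6 is implied.
A third above Eb in this key is G.
A fourth above Eb in this key is A.
A sixth above Eb in this key is C.
Together with the bass Eb, this spells A half-diminished seventh in second inversion.

Eb, G, A, C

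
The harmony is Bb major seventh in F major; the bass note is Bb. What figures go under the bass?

Bb is the root of Bb major seventh, so the chord is in root position.
A seventh chord in root position is figured 7/5/3, conventionally abbreviated 7.

7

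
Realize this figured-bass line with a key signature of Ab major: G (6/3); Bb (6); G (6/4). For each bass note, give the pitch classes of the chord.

G, Bb, Eb | Bb, Db, G | G, C, Eb

G (6/3): G, Bb, Eb.
Bb (6/3): Bb, Db, G.
G (6/4): G, C, Eb.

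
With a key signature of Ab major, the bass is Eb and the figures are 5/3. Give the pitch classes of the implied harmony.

Eb, G, Bb

A third above Eb in this key is G.
A fifth above Eb in this key is Bb.
Together with the bass Eb, this spells Eb major in root position.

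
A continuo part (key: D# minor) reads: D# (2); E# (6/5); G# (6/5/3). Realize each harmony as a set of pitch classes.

D# (6/4/2): D#, E#, G#, B.
E# (6/5/3): E#, G#, B, C#.
G# (6/5/3): G#, B, D#, E#.

D#, E#, G#, B | E#, G#, B, C# | G#, B, D#, E#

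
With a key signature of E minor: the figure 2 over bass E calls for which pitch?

F#

Counting 1 letter step above E lands on F; in E minor, that letter is F#.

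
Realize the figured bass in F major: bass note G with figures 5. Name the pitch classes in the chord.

The written figures 5 are shorthand for 5/3: the 3 is implied.
A third above G in this key is Bb.
A fifth above G in this key is D.
Together with the bass G, this spells G minor in root position.

G, Bb, D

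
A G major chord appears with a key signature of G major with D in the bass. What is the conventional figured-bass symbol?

D is the fifth of G major, so the chord is in second inversion.
A triad in second inversion is figured 6/4, conventionally abbreviated 6/4.

6/4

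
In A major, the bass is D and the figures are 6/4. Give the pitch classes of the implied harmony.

A fourth above D in this key is G#.
A sixth above D in this key is B.
Together with the bass D, this spells G# diminished in second inversion.

D, G#, B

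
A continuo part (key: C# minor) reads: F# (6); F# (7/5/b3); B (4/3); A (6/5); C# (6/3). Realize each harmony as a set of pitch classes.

F#, A, D# | F#, Ab, C#, E | B, D#, E, G# | A, C#, E, F# | C#, E, A

F# (6/3): F#, A, D#.
F# (7/5/b3): F#, Ab, C#, E.
B (6/4/3): B, D#, E, G#.
A (6/5/3): A, C#, E, F#.
C# (6/3): C#, E, A.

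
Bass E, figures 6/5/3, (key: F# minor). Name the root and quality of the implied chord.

C# minor seventh

The figures 6/5/3 indicate a seventh chord in first inversion.
In first inversion the root lies a sixth above the bass: a sixth above E in F# minor is C#.
The chord tones are E, G#, B, C#, giving C# minor seventh.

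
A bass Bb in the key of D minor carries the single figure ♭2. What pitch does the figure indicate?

Counting 1 letter step above Bb lands on C; in D minor, that letter is C.
The b2 figure lowers it a semitone, giving Cb.

Cb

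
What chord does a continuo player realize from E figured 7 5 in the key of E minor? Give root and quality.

The figures 7 5 indicate a seventh chord in root position.
In root position the bass is the root, so the root is E.
The chord tones are E, G, B, D, giving E minor seventh.

E minor seventh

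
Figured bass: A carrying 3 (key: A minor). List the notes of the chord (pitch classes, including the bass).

A, C, E

The written figures 3 are shorthand for 5/3: the 5 is implied.
A third above A in this key is C.
A fifth above A in this key is E.
Together with the bass A, this spells A minor in root position.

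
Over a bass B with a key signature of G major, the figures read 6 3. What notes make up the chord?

B, D, G

A third above B in this key is D.
A sixth above B in this key is G.
Together with the bass B, this spells G major in first inversion.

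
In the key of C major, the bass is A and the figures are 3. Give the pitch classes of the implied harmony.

The written figures 3 are shorthand for 5/3: the 5 is implied.
A third above A in this key is C.
A fifth above A in this key is E.
Together with the bass A, this spells A minor in root position.

A, C, E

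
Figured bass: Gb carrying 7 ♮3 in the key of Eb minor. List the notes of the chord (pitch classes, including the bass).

Gb, B, Db, F

The written figures 7 ♮3 are shorthand for 7/5/3: the 5 is implied.
A third above Gb in this key is Bb, made natural (B) by the ♮ figure.
A fifth above Gb in this key is Db.
A seventh above Gb in this key is F.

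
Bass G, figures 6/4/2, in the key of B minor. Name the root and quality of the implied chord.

The figures 6/4/2 indicate a seventh chord in third inversion.
In third inversion the root lies a second above the bass: a second above G in B minor is A.
The chord tones are G, A, C#, E, giving A dominant seventh.

A dominant seventh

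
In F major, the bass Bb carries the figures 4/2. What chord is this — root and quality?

C dominant seventh

The figures 4/2 indicate a seventh chord in third inversion.
In third inversion the root lies a second above the bass: a second above Bb in F major is C.
The chord tones are Bb, C, E, G, giving C dominant seventh.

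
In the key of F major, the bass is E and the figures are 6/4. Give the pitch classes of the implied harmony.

E, A, C

A fourth above E in this key is A.
A sixth above E in this key is C.
Together with the bass E, this spells A minor in second inversion.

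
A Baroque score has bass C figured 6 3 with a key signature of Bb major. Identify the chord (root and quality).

The figures 6 3 indicate a triad in first inversion.
In first inversion the root lies a sixth above the bass: a sixth above C in Bb major is A.
The chord tones are C, Eb, A, giving A diminished.

A diminished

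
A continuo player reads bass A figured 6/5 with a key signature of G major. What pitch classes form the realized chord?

A, C, E, F#

The written figures 6/5 are shorthand for 6/5/3: the 3 is implied.
A third above A in this key is C.
A fifth above A in this key is E.
A sixth above A in this key is F#.
Together with the bass A, this spells F# half-diminished seventh in first inversion.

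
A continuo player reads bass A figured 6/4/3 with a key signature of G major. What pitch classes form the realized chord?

A, C, D, F#

A third above A in this key is C.
A fourth above A in this key is D.
A sixth above A in this key is F#.
Together with the bass A, this spells D dominant seventh in second inversion.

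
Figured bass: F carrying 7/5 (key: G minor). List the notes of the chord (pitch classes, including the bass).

The written figures 7/5 are shorthand for 7/5/3: the 3 is implied.
A third above F in this key is A.
A fifth above F in this key is C.
A seventh above F in this key is Eb.
Together with the bass F, this spells F dominant seventh in root position.

F, A, C, Eb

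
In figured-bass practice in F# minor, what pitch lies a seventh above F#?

Counting 6 letter steps above F# lands on E; in F# minor, that letter is E.

E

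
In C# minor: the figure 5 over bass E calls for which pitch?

B

Counting 4 letter steps above E lands on B; in C# minor, that letter is B.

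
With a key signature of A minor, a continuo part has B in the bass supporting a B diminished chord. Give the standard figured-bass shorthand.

B is the root of B diminished, so the chord is in root position.
A triad in root position is figured 5/3, conventionally abbreviated (no figures — root-position triad).

no figures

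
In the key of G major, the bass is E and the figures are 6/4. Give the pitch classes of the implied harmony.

A fourth above E in this key is A.
A sixth above E in this key is C.
Together with the bass E, this spells A minor in second inversion.

E, A, C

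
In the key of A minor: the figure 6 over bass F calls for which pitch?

Counting 5 letter steps above F lands on D; in A minor, that letter is D.

D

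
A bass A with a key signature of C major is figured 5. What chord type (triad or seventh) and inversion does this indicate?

triad, root position

5 is shorthand for 5/3.
Intervals of 5/3 above the bass form a triad; the bass is the root, so this is root position.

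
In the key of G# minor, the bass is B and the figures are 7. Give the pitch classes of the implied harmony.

The written figures 7 are shorthand for 7/5/3: the 5/3 are implied.
A third above B in this key is D#.
A fifth above B in this key is F#.
A seventh above B in this key is A#.
Together with the bass B, this spells B major seventh in root position.

B, D#, F#, A#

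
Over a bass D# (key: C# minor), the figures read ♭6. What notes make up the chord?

The written figures ♭6 are shorthand for 6/3: the 3 is implied.
A third above D# in this key is F#.
A sixth above D# in this key is B, lowered to Bb by the flat.

D#, F#, Bb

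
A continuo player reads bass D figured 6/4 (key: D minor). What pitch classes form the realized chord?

D, G, Bb

A fourth above D in this key is G.
A sixth above D in this key is Bb.
Together with the bass D, this spells G minor in second inversion.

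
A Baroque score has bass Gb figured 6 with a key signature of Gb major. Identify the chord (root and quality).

The figures 6 indicate a triad in first inversion.
In first inversion the root lies a sixth above the bass: a sixth above Gb in Gb major is Eb.
The chord tones are Gb, Bb, Eb, giving Eb minor.

Eb minor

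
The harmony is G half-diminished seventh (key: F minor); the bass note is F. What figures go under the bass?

F is the seventh of G half-diminished seventh, so the chord is in third inversion.
A seventh chord in third inversion is figured 6/4/2, conventionally abbreviated 4/2.

4/2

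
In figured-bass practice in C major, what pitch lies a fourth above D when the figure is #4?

G#

Counting 3 letter steps above D lands on G; in C major, that letter is G.
The #4 figure raises it a semitone, giving G#.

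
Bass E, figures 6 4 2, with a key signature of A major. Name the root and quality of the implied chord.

The figures 6 4 2 indicate a seventh chord in third inversion.
In third inversion the root lies a second above the bass: a second above E in A major is F#.
The chord tones are E, F#, A, C#, giving F# minor seventh.

F# minor seventh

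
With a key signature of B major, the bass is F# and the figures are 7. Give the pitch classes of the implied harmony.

F#, A#, C#, E

The written figures 7 are shorthand for 7/5/3: the 5/3 are implied.
A third above F# in this key is A#.
A fifth above F# in this key is C#.
A seventh above F# in this key is E.
Together with the bass F#, this spells F# dominant seventh in root position.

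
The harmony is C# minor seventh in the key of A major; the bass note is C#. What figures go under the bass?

7

C# is the root of C# minor seventh, so the chord is in root position.
A seventh chord in root position is figured 7/5/3, conventionally abbreviated 7.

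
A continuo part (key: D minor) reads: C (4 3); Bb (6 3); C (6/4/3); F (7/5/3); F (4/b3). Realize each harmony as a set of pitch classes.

C (6/4/3): C, E, F, A.
Bb (6/3): Bb, D, G.
C (6/4/3): C, E, F, A.
F (7/5/3): F, A, C, E.
F (6/4/b3): F, Ab, Bb, D.

C, E, F, A | Bb, D, G | C, E, F, A | F, A, C, E | F, Ab, Bb, D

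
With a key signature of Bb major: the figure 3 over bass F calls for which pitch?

A

Counting 2 letter steps above F lands on A; in Bb major, that letter is A.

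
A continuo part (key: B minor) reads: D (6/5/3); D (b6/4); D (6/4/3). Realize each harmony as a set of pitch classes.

D, F#, A, B | D, G, Bb | D, F#, G, B

D (6/5/3): D, F#, A, B.
D (b6/4): D, G, Bb.
D (6/4/3): D, F#, G, B.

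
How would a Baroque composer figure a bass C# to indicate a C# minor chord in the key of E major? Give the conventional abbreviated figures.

no figures

C# is the root of C# minor, so the chord is in root position.
A triad in root position is figured 5/3, conventionally abbreviated (no figures — root-position triad).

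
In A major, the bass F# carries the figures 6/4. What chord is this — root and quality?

B minor

The figures 6/4 indicate a triad in second inversion.
In second inversion the root lies a fourth above the bass: a fourth above F# in A major is B.
The chord tones are F#, B, D, giving B minor.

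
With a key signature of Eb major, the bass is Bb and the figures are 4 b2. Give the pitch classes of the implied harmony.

Bb, Cb, Eb, G

The written figures 4 b2 are shorthand for 6/4/2: the 6 is implied.
A second above Bb in this key is C, lowered to Cb by the flat.
A fourth above Bb in this key is Eb.
A sixth above Bb in this key is G.
Together with the bass Bb, this spells Cb augmented major seventh in third inversion.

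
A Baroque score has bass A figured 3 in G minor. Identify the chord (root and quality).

The figures 3 indicate a triad in root position.
In root position the bass is the root, so the root is A.
The chord tones are A, C, Eb, giving A diminished.

A diminished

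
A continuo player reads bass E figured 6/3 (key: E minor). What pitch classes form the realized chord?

A third above E in this key is G.
A sixth above E in this key is C.
Together with the bass E, this spells C major in first inversion.

E, G, C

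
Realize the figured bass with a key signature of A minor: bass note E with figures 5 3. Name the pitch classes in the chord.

E, G, B

A third above E in this key is G.
A fifth above E in this key is B.
Together with the bass E, this spells E minor in root position.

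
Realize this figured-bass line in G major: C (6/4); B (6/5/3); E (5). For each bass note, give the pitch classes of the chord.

C, F#, A | B, D, F#, G | E, G, B

C (6/4): C, F#, A.
B (6/5/3): B, D, F#, G.
E (5/3): E, G, B.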